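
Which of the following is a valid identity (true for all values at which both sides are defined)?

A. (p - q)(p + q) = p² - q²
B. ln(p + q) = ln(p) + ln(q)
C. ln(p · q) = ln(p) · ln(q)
A

A: holds — e.g. at (1, 1), both sides equal 0.
B: fails at (1, 1) — LHS = ln(2) ≈ 0.6931, RHS = 0.
C: fails at (2, 4) — LHS = ln(8) ≈ 2.079, RHS = ln(2)·ln(4) ≈ 0.9609.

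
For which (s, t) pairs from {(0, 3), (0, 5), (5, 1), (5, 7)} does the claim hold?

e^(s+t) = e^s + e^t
Testing each pair:
(0, 3): LHS = e^3 ≈ 20.09, RHS = 1 + e^3 ≈ 21.09 → fails
(0, 5): LHS = e^5 ≈ 148.4, RHS = 1 + e^5 ≈ 149.4 → fails
(5, 1): LHS = e^6 ≈ 403.4, RHS = e + e^5 ≈ 151.1 → fails
(5, 7): LHS = e^12 ≈ 162754.8, RHS = e^5 + e^7 ≈ 1245 → fails

No pair satisfies the claim.

Answer: None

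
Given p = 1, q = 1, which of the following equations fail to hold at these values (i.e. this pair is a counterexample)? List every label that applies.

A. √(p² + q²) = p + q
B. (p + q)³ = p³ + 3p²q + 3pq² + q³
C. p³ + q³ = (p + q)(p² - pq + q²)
Evaluating each claim at the given values:
A. LHS = √(2) ≈ 1.414, RHS = 2 → fails here (LHS ≠ RHS)
B. LHS = 8, RHS = 8 → holds here (LHS = RHS)
C. LHS = 2, RHS = 2 → holds here (LHS = RHS)

Answer: A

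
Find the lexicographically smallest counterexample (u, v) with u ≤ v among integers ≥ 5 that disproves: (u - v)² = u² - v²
(u, v) = (5, 6)

At (5, 5): both sides equal 0, so it holds there.

Substituting (5, 6) into the claim:
LHS = (5 - 6)² = 1
RHS = 5² - 6² = -11

Since LHS ≠ RHS, this pair disproves the claim, and no lexicographically smaller pair (u ≤ v, integers ≥ 5) does.

For instance (9, 10) is also a counterexample (LHS = 1, RHS = -19), but it's lexicographically larger.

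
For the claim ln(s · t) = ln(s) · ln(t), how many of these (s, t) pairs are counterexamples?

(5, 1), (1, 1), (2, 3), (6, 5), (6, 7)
Testing each pair:
(5, 1): LHS = ln(5) ≈ 1.609, RHS = 0 → counterexample
(1, 1): LHS = 0, RHS = 0 → satisfies claim
(2, 3): LHS = ln(6) ≈ 1.792, RHS = ln(2)·ln(3) ≈ 0.7615 → counterexample
(6, 5): LHS = ln(30) ≈ 3.401, RHS = ln(5)·ln(6) ≈ 2.884 → counterexample
(6, 7): LHS = ln(42) ≈ 3.738, RHS = ln(6)·ln(7) ≈ 3.487 → counterexample

That makes 4 counterexamples.

Answer: 4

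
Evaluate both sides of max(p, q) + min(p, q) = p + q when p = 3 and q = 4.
LHS = max(3, 4) + min(3, 4) = 7
RHS = 3 + 4 = 7

LHS = RHS: the two sides agree.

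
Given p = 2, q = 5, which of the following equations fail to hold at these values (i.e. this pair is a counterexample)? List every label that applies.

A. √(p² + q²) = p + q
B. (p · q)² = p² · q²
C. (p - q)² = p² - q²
A, C

Evaluating each claim at the given values:
A. LHS = √(29) ≈ 5.385, RHS = 7 → fails here (LHS ≠ RHS)
B. LHS = 100, RHS = 100 → holds here (LHS = RHS)
C. LHS = 9, RHS = -21 → fails here (LHS ≠ RHS)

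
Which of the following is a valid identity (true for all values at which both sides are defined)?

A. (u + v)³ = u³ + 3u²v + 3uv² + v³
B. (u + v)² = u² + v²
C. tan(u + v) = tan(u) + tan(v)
A: holds — e.g. at (3, 4), both sides equal 343.
B: fails at (2, 5) — LHS = 49, RHS = 29.
C: fails at (2, 3) — LHS = tan(5) ≈ -3.381, RHS = tan(2) + tan(3) ≈ -2.328.

Answer: A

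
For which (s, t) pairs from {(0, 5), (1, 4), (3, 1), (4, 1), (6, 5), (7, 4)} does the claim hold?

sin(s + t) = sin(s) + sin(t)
Testing each pair:
(0, 5): LHS = sin(5) ≈ -0.9589, RHS = sin(5) ≈ -0.9589 → holds
(1, 4): LHS = sin(5) ≈ -0.9589, RHS = sin(4) + sin(1) ≈ 0.08467 → fails
(3, 1): LHS = sin(4) ≈ -0.7568, RHS = sin(3) + sin(1) ≈ 0.9826 → fails
(4, 1): LHS = sin(5) ≈ -0.9589, RHS = sin(4) + sin(1) ≈ 0.08467 → fails
(6, 5): LHS = sin(11) ≈ -1, RHS = sin(5) + sin(6) ≈ -1.238 → fails
(7, 4): LHS = sin(11) ≈ -1, RHS = sin(4) + sin(7) ≈ -0.09982 → fails

1 of 6 pairs satisfies the claim.

Answer: (0, 5)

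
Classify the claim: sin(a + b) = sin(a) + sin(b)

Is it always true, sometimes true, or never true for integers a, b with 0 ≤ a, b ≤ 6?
Sometimes true

It holds at (a, b) = (0, 0) (both sides equal 0), but fails at (a, b) = (2, 2) (LHS = sin(4) ≈ -0.7568, RHS = 2·sin(2) ≈ 1.819).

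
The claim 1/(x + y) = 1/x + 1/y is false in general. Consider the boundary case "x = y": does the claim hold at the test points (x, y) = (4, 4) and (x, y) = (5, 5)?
At (4, 4): LHS = 1/8 ≠ RHS = 1/2
At (5, 5): LHS = 1/10 ≠ RHS = 2/5

Answer: No, fails at both test points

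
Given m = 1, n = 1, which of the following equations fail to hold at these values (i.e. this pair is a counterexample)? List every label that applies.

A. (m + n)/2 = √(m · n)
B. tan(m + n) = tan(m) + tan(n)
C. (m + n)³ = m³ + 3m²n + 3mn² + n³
Evaluating each claim at the given values:
A. LHS = 1, RHS = 1 → holds here (LHS = RHS)
B. LHS = tan(2) ≈ -2.185, RHS = 2·tan(1) ≈ 3.115 → fails here (LHS ≠ RHS)
C. LHS = 8, RHS = 8 → holds here (LHS = RHS)

Answer: B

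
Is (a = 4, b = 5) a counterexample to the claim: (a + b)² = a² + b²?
Substituting a = 4, b = 5:
LHS = (4 + 5)² = 81
RHS = 4² + 5² = 41

Since LHS ≠ RHS, this pair disproves the claim.

Answer: Yes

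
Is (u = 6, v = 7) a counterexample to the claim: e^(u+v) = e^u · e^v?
Substituting u = 6, v = 7:
LHS = e^(6+7) = e^13 ≈ 442413.4
RHS = e^6 · e^7 = e^13 ≈ 442413.4

The sides agree, so this pair does not disprove the claim.

Answer: No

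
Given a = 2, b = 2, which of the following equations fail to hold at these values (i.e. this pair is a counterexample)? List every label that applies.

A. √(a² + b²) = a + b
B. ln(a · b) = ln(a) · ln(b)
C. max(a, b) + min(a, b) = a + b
Evaluating each claim at the given values:
A. LHS = 2·√(2) ≈ 2.828, RHS = 4 → fails here (LHS ≠ RHS)
B. LHS = ln(4) ≈ 1.386, RHS = ln(2)² ≈ 0.4805 → fails here (LHS ≠ RHS)
C. LHS = 4, RHS = 4 → holds here (LHS = RHS)

Answer: A, B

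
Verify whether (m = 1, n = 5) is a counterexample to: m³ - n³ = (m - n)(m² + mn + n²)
Substituting m = 1, n = 5:
LHS = 1³ - 5³ = -124
RHS = (1 - 5)(1² + 1·5 + 5²) = -124

The sides agree, so this pair does not disprove the claim.

Answer: No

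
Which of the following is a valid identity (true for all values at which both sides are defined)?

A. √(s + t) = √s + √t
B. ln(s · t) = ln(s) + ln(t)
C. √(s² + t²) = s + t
B

A: fails at (2, 7) — LHS = 3, RHS = √(2) + √(7) ≈ 4.06.
B: holds — e.g. at (3, 7), both sides equal ln(21) ≈ 3.045.
C: fails at (1, 5) — LHS = √(26) ≈ 5.099, RHS = 6.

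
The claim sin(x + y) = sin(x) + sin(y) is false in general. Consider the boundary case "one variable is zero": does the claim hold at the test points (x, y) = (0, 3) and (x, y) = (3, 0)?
Yes, holds at both test points

At (0, 3): LHS = sin(3) ≈ 0.1411, RHS = sin(3) ≈ 0.1411 → equal
At (3, 0): LHS = sin(3) ≈ 0.1411, RHS = sin(3) ≈ 0.1411 → equal

So the claim does hold at both of these boundary points, even though it is not an identity.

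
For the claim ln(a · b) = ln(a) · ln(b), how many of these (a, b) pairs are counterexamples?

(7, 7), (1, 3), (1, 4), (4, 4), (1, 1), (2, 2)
Testing each pair:
(7, 7): LHS = ln(49) ≈ 3.892, RHS = ln(7)² ≈ 3.787 → counterexample
(1, 3): LHS = ln(3) ≈ 1.099, RHS = 0 → counterexample
(1, 4): LHS = ln(4) ≈ 1.386, RHS = 0 → counterexample
(4, 4): LHS = ln(16) ≈ 2.773, RHS = ln(4)² ≈ 1.922 → counterexample
(1, 1): LHS = 0, RHS = 0 → satisfies claim
(2, 2): LHS = ln(4) ≈ 1.386, RHS = ln(2)² ≈ 0.4805 → counterexample

That makes 5 counterexamples.

Answer: 5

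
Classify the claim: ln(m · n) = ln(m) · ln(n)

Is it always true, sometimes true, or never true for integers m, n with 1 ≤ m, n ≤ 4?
Sometimes true

It holds at (m, n) = (1, 1) (both sides equal 0), but fails at (m, n) = (4, 3) (LHS = ln(12) ≈ 2.485, RHS = ln(3)·ln(4) ≈ 1.523).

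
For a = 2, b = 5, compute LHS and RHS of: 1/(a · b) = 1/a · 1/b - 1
LHS = 1/(2 · 5) = 1/10
RHS = 1/2 · 1/5 - 1 = -9/10

LHS ≠ RHS, so the equation does not hold here.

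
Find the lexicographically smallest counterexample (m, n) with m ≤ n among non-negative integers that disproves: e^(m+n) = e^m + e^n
Substituting (0, 0) into the claim:
LHS = e^(0+0) = 1
RHS = e^0 + e^0 = 2

Since LHS ≠ RHS, this pair disproves the claim, and no lexicographically smaller pair (m ≤ n, non-negative integers) does.

For instance (4, 6) is also a counterexample (LHS = e^10 ≈ 22026.5, RHS = e^4 + e^6 ≈ 458), but it's lexicographically larger.

Answer: (m, n) = (0, 0)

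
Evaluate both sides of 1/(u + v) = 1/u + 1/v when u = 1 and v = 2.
LHS = 1/(1 + 2) = 1/3
RHS = 1/1 + 1/2 = 3/2

LHS ≠ RHS, so the equation does not hold here.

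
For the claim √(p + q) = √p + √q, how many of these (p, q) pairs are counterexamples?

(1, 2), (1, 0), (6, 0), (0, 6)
1

Testing each pair:
(1, 2): LHS = √(3) ≈ 1.732, RHS = 1 + √(2) ≈ 2.414 → counterexample
(1, 0): LHS = 1, RHS = 1 → satisfies claim
(6, 0): LHS = √(6) ≈ 2.449, RHS = √(6) ≈ 2.449 → satisfies claim
(0, 6): LHS = √(6) ≈ 2.449, RHS = √(6) ≈ 2.449 → satisfies claim

That makes 1 counterexample.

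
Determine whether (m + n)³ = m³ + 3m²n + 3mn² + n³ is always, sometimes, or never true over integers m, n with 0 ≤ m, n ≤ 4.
Always true

The identity holds for every pair in the range. For instance at (m, n) = (0, 2): both sides equal 8.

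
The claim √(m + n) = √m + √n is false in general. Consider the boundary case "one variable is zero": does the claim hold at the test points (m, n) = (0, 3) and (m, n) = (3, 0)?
At (0, 3): LHS = √(3) ≈ 1.732, RHS = √(3) ≈ 1.732 → equal
At (3, 0): LHS = √(3) ≈ 1.732, RHS = √(3) ≈ 1.732 → equal

So the claim does hold at both of these boundary points, even though it is not an identity.

Answer: Yes, holds at both test points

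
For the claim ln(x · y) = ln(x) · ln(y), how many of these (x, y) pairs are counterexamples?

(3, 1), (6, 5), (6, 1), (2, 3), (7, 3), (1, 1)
5

Testing each pair:
(3, 1): LHS = ln(3) ≈ 1.099, RHS = 0 → counterexample
(6, 5): LHS = ln(30) ≈ 3.401, RHS = ln(5)·ln(6) ≈ 2.884 → counterexample
(6, 1): LHS = ln(6) ≈ 1.792, RHS = 0 → counterexample
(2, 3): LHS = ln(6) ≈ 1.792, RHS = ln(2)·ln(3) ≈ 0.7615 → counterexample
(7, 3): LHS = ln(21) ≈ 3.045, RHS = ln(3)·ln(7) ≈ 2.138 → counterexample
(1, 1): LHS = 0, RHS = 0 → satisfies claim

That makes 5 counterexamples.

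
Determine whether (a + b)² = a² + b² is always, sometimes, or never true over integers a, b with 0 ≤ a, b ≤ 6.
It holds at (a, b) = (4, 0) (both sides equal 16), but fails at (a, b) = (4, 3) (LHS = 49, RHS = 25).

Answer: Sometimes true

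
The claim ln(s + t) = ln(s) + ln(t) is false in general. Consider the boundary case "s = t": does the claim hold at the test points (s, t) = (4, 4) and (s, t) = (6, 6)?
At (4, 4): LHS = ln(8) ≈ 2.079 ≠ RHS = 2·ln(4) ≈ 2.773
At (6, 6): LHS = ln(12) ≈ 2.485 ≠ RHS = 2·ln(6) ≈ 3.584

Answer: No, fails at both test points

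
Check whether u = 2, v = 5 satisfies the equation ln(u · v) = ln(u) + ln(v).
Substituting u = 2, v = 5:

LHS = ln(2 · 5) = ln(10) ≈ 2.303
RHS = ln(2) + ln(5) ≈ 2.303

LHS = RHS, so the equation holds at this point.

Answer: Holds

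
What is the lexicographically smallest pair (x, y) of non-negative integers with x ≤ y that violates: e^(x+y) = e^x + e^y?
(x, y) = (0, 0)

Substituting (0, 0) into the claim:
LHS = e^(0+0) = 1
RHS = e^0 + e^0 = 2

Since LHS ≠ RHS, this pair disproves the claim, and no lexicographically smaller pair (x ≤ y, non-negative integers) does.

For instance (2, 7) is also a counterexample (LHS = e^9 ≈ 8103, RHS = e^2 + e^7 ≈ 1104), but it's lexicographically larger.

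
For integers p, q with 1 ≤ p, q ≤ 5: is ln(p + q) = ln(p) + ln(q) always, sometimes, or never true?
It holds at (p, q) = (2, 2) (both sides equal ln(4) ≈ 1.386), but fails at (p, q) = (3, 3) (LHS = ln(6) ≈ 1.792, RHS = 2·ln(3) ≈ 2.197).

Answer: Sometimes true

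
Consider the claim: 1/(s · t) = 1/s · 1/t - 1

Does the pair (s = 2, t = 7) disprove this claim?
Substituting s = 2, t = 7:
LHS = 1/(2 · 7) = 1/14
RHS = 1/2 · 1/7 - 1 = -13/14

Since LHS ≠ RHS, this pair disproves the claim.

Answer: Yes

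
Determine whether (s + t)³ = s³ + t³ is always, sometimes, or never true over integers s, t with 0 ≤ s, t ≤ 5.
It holds at (s, t) = (0, 2) (both sides equal 8), but fails at (s, t) = (5, 4) (LHS = 729, RHS = 189).

Answer: Sometimes true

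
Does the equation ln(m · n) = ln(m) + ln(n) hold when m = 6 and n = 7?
Holds

Substituting m = 6, n = 7:

LHS = ln(6 · 7) = ln(42) ≈ 3.738
RHS = ln(6) + ln(7) ≈ 3.738

LHS = RHS, so the equation holds at this point.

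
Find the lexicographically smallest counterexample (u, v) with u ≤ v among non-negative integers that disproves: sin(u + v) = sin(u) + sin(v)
At (0, 6): both sides equal sin(6) ≈ -0.2794, so it holds there.

Substituting (1, 1) into the claim:
LHS = sin(1 + 1) = sin(2) ≈ 0.9093
RHS = sin(1) + sin(1) = 2·sin(1) ≈ 1.683

Since LHS ≠ RHS, this pair disproves the claim, and no lexicographically smaller pair (u ≤ v, non-negative integers) does.

For instance (7, 7) is also a counterexample (LHS = sin(14) ≈ 0.9906, RHS = 2·sin(7) ≈ 1.314), but it's lexicographically larger.

Answer: (u, v) = (1, 1)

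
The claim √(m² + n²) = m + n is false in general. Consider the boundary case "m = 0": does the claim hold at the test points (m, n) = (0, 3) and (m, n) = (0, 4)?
At (0, 3): LHS = 3, RHS = 3 → equal
At (0, 4): LHS = 4, RHS = 4 → equal

So the claim does hold at both of these boundary points, even though it is not an identity.

Answer: Yes, holds at both test points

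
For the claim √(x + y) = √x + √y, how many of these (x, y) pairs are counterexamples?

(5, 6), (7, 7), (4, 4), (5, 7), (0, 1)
4

Testing each pair:
(5, 6): LHS = √(11) ≈ 3.317, RHS = √(5) + √(6) ≈ 4.686 → counterexample
(7, 7): LHS = √(14) ≈ 3.742, RHS = 2·√(7) ≈ 5.292 → counterexample
(4, 4): LHS = 2·√(2) ≈ 2.828, RHS = 4 → counterexample
(5, 7): LHS = 2·√(3) ≈ 3.464, RHS = √(5) + √(7) ≈ 4.882 → counterexample
(0, 1): LHS = 1, RHS = 1 → satisfies claim

That makes 4 counterexamples.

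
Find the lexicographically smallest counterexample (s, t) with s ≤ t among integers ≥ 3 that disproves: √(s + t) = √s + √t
(s, t) = (3, 3)

Substituting (3, 3) into the claim:
LHS = √(3 + 3) = √(6) ≈ 2.449
RHS = √3 + √3 = 2·√(3) ≈ 3.464

Since LHS ≠ RHS, this pair disproves the claim, and no lexicographically smaller pair (s ≤ t, integers ≥ 3) does.

For instance (4, 8) is also a counterexample (LHS = 2·√(3) ≈ 3.464, RHS = 2 + 2·√(2) ≈ 4.828), but it's lexicographically larger.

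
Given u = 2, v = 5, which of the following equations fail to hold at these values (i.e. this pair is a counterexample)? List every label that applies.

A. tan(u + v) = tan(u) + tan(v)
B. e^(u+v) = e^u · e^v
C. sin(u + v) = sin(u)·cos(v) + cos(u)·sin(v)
Evaluating each claim at the given values:
A. LHS = tan(7) ≈ 0.8714, RHS = tan(5) + tan(2) ≈ -5.566 → fails here (LHS ≠ RHS)
B. LHS = e^7 ≈ 1097, RHS = e^7 ≈ 1097 → holds here (LHS = RHS)
C. LHS = sin(7) ≈ 0.657, RHS = sin(2)·cos(5) + sin(5)·cos(2) ≈ 0.657 → holds here (LHS = RHS)

Answer: A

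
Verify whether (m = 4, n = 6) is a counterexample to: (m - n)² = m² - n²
Substituting m = 4, n = 6:
LHS = (4 - 6)² = 4
RHS = 4² - 6² = -20

Since LHS ≠ RHS, this pair disproves the claim.

Answer: Yes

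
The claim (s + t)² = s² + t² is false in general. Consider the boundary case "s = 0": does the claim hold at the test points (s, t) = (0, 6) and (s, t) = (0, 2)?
Yes, holds at both test points

At (0, 6): LHS = 36, RHS = 36 → equal
At (0, 2): LHS = 4, RHS = 4 → equal

So the claim does hold at both of these boundary points, even though it is not an identity.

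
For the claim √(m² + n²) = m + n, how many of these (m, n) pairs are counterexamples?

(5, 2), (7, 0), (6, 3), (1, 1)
Testing each pair:
(5, 2): LHS = √(29) ≈ 5.385, RHS = 7 → counterexample
(7, 0): LHS = 7, RHS = 7 → satisfies claim
(6, 3): LHS = 3·√(5) ≈ 6.708, RHS = 9 → counterexample
(1, 1): LHS = √(2) ≈ 1.414, RHS = 2 → counterexample

That makes 3 counterexamples.

Answer: 3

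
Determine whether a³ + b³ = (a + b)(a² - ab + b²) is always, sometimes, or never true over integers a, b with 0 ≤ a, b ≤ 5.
The identity holds for every pair in the range. For instance at (a, b) = (0, 1): both sides equal 1.

Answer: Always true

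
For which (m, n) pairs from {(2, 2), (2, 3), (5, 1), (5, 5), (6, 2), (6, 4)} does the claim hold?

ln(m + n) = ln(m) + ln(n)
(2, 2)

Testing each pair:
(2, 2): LHS = ln(4) ≈ 1.386, RHS = 2·ln(2) ≈ 1.386 → holds
(2, 3): LHS = ln(5) ≈ 1.609, RHS = ln(2) + ln(3) ≈ 1.792 → fails
(5, 1): LHS = ln(6) ≈ 1.792, RHS = ln(5) ≈ 1.609 → fails
(5, 5): LHS = ln(10) ≈ 2.303, RHS = 2·ln(5) ≈ 3.219 → fails
(6, 2): LHS = ln(8) ≈ 2.079, RHS = ln(2) + ln(6) ≈ 2.485 → fails
(6, 4): LHS = ln(10) ≈ 2.303, RHS = ln(4) + ln(6) ≈ 3.178 → fails

1 of 6 pairs satisfies the claim.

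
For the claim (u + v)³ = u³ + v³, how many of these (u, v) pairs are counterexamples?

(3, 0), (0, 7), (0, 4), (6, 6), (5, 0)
1

Testing each pair:
(3, 0): LHS = 27, RHS = 27 → satisfies claim
(0, 7): LHS = 343, RHS = 343 → satisfies claim
(0, 4): LHS = 64, RHS = 64 → satisfies claim
(6, 6): LHS = 1728, RHS = 432 → counterexample
(5, 0): LHS = 125, RHS = 125 → satisfies claim

That makes 1 counterexample.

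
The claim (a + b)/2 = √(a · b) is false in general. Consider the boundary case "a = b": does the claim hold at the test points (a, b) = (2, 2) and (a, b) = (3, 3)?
Yes, holds at both test points

At (2, 2): LHS = 2, RHS = 2 → equal
At (3, 3): LHS = 3, RHS = 3 → equal

So the claim does hold at both of these boundary points, even though it is not an identity.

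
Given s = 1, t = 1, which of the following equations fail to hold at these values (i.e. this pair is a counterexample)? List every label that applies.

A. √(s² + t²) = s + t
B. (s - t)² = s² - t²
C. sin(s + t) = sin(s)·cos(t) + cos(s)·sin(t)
A

Evaluating each claim at the given values:
A. LHS = √(2) ≈ 1.414, RHS = 2 → fails here (LHS ≠ RHS)
B. LHS = 0, RHS = 0 → holds here (LHS = RHS)
C. LHS = sin(2) ≈ 0.9093, RHS = 2·sin(1)·cos(1) ≈ 0.9093 → holds here (LHS = RHS)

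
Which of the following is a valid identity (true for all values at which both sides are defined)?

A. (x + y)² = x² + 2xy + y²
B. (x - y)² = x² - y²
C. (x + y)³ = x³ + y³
A: holds — e.g. at (0, 1), both sides equal 1.
B: fails at (2, 5) — LHS = 9, RHS = -21.
C: fails at (2, 7) — LHS = 729, RHS = 351.

Answer: A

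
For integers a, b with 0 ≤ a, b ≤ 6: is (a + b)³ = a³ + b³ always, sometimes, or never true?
Sometimes true

It holds at (a, b) = (3, 0) (both sides equal 27), but fails at (a, b) = (4, 1) (LHS = 125, RHS = 65).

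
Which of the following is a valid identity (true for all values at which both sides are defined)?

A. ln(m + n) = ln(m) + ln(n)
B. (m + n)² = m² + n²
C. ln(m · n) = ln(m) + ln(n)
C

A: fails at (3, 5) — LHS = ln(8) ≈ 2.079, RHS = ln(3) + ln(5) ≈ 2.708.
B: fails at (2, 5) — LHS = 49, RHS = 29.
C: holds — e.g. at (3, 5), both sides equal ln(15) ≈ 2.708.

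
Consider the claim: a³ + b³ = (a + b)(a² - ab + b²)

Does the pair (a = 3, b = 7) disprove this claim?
Substituting a = 3, b = 7:
LHS = 3³ + 7³ = 370
RHS = (3 + 7)(3² - 3·7 + 7²) = 370

The sides agree, so this pair does not disprove the claim.

Answer: No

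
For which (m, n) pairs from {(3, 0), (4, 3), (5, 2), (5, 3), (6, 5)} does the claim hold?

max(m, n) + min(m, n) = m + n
All pairs

Testing each pair:
(3, 0): LHS = 3, RHS = 3 → holds
(4, 3): LHS = 7, RHS = 7 → holds
(5, 2): LHS = 7, RHS = 7 → holds
(5, 3): LHS = 8, RHS = 8 → holds
(6, 5): LHS = 11, RHS = 11 → holds

Every pair satisfies the claim.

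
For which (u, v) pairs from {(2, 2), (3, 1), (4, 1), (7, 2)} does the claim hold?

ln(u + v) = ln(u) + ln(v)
Testing each pair:
(2, 2): LHS = ln(4) ≈ 1.386, RHS = 2·ln(2) ≈ 1.386 → holds
(3, 1): LHS = ln(4) ≈ 1.386, RHS = ln(3) ≈ 1.099 → fails
(4, 1): LHS = ln(5) ≈ 1.609, RHS = ln(4) ≈ 1.386 → fails
(7, 2): LHS = ln(9) ≈ 2.197, RHS = ln(2) + ln(7) ≈ 2.639 → fails

1 of 4 pairs satisfies the claim.

Answer: (2, 2)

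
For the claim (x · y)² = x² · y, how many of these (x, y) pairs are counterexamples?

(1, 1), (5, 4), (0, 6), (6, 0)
Testing each pair:
(1, 1): LHS = 1, RHS = 1 → satisfies claim
(5, 4): LHS = 400, RHS = 100 → counterexample
(0, 6): LHS = 0, RHS = 0 → satisfies claim
(6, 0): LHS = 0, RHS = 0 → satisfies claim

That makes 1 counterexample.

Answer: 1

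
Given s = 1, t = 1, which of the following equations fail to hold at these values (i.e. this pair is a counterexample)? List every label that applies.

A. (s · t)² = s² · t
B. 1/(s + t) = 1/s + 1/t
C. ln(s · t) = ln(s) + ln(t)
Evaluating each claim at the given values:
A. LHS = 1, RHS = 1 → holds here (LHS = RHS)
B. LHS = 1/2, RHS = 2 → fails here (LHS ≠ RHS)
C. LHS = 0, RHS = 0 → holds here (LHS = RHS)

Answer: B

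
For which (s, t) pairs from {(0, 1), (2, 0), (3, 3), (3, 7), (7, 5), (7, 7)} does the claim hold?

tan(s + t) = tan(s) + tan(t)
(0, 1), (2, 0)

Testing each pair:
(0, 1): LHS = tan(1) ≈ 1.557, RHS = tan(1) ≈ 1.557 → holds
(2, 0): LHS = tan(2) ≈ -2.185, RHS = tan(2) ≈ -2.185 → holds
(3, 3): LHS = tan(6) ≈ -0.291, RHS = 2·tan(3) ≈ -0.2851 → fails
(3, 7): LHS = tan(10) ≈ 0.6484, RHS = tan(3) + tan(7) ≈ 0.7289 → fails
(7, 5): LHS = tan(12) ≈ -0.6359, RHS = tan(5) + tan(7) ≈ -2.509 → fails
(7, 7): LHS = tan(14) ≈ 7.245, RHS = 2·tan(7) ≈ 1.743 → fails

2 of 6 pairs satisfy the claim.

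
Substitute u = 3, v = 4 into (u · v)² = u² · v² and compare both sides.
LHS = (3 · 4)² = 144
RHS = 3² · 4² = 144

LHS = RHS: the two sides agree.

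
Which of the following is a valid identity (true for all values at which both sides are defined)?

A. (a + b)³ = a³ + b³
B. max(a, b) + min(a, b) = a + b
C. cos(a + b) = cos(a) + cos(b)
A: fails at (4, 6) — LHS = 1000, RHS = 280.
B: holds — e.g. at (6, 7), both sides equal 13.
C: fails at (5, 5) — LHS = cos(10) ≈ -0.8391, RHS = 2·cos(5) ≈ 0.5673.

Answer: B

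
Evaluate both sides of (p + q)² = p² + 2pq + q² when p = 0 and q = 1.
LHS = (0 + 1)² = 1
RHS = 0² + 2·0·1 + 1² = 1

LHS = RHS: the two sides agree.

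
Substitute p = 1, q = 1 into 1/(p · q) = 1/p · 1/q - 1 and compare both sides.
LHS = 1/(1 · 1) = 1
RHS = 1/1 · 1/1 - 1 = 0

LHS ≠ RHS, so the equation does not hold here.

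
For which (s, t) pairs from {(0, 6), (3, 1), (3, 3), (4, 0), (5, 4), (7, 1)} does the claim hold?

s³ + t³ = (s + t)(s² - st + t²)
All pairs

Testing each pair:
(0, 6): LHS = 216, RHS = 216 → holds
(3, 1): LHS = 28, RHS = 28 → holds
(3, 3): LHS = 54, RHS = 54 → holds
(4, 0): LHS = 64, RHS = 64 → holds
(5, 4): LHS = 189, RHS = 189 → holds
(7, 1): LHS = 344, RHS = 344 → holds

Every pair satisfies the claim.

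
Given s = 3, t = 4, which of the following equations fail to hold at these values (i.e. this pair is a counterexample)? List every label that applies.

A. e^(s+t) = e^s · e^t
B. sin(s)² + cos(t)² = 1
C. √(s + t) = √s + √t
Evaluating each claim at the given values:
A. LHS = e^7 ≈ 1097, RHS = e^7 ≈ 1097 → holds here (LHS = RHS)
B. LHS = sin(3)² + cos(4)² ≈ 0.4472, RHS = 1 → fails here (LHS ≠ RHS)
C. LHS = √(7) ≈ 2.646, RHS = √(3) + 2 ≈ 3.732 → fails here (LHS ≠ RHS)

Answer: B, C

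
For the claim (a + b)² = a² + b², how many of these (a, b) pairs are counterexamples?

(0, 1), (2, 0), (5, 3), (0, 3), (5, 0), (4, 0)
1

Testing each pair:
(0, 1): LHS = 1, RHS = 1 → satisfies claim
(2, 0): LHS = 4, RHS = 4 → satisfies claim
(5, 3): LHS = 64, RHS = 34 → counterexample
(0, 3): LHS = 9, RHS = 9 → satisfies claim
(5, 0): LHS = 25, RHS = 25 → satisfies claim
(4, 0): LHS = 16, RHS = 16 → satisfies claim

That makes 1 counterexample.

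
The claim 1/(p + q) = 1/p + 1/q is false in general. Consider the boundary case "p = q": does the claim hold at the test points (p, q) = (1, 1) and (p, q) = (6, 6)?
At (1, 1): LHS = 1/2 ≠ RHS = 2
At (6, 6): LHS = 1/12 ≠ RHS = 1/3

Answer: No, fails at both test points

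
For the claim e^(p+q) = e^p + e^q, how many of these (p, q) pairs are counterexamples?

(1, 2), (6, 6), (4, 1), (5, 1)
Testing each pair:
(1, 2): LHS = e^3 ≈ 20.09, RHS = e + e^2 ≈ 10.11 → counterexample
(6, 6): LHS = e^12 ≈ 162754.8, RHS = 2·e^6 ≈ 806.9 → counterexample
(4, 1): LHS = e^5 ≈ 148.4, RHS = e + e^4 ≈ 57.32 → counterexample
(5, 1): LHS = e^6 ≈ 403.4, RHS = e + e^5 ≈ 151.1 → counterexample

That makes 4 counterexamples.

Answer: 4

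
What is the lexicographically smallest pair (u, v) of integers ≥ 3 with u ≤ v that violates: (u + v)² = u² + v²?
Substituting (3, 3) into the claim:
LHS = (3 + 3)² = 36
RHS = 3² + 3² = 18

Since LHS ≠ RHS, this pair disproves the claim, and no lexicographically smaller pair (u ≤ v, integers ≥ 3) does.

For instance (6, 10) is also a counterexample (LHS = 256, RHS = 136), but it's lexicographically larger.

Answer: (u, v) = (3, 3)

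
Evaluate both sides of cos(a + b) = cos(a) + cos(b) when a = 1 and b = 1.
LHS = cos(1 + 1) = cos(2) ≈ -0.4161
RHS = cos(1) + cos(1) = 2·cos(1) ≈ 1.081

LHS ≠ RHS (they differ by about 1.497), so the equation does not hold here.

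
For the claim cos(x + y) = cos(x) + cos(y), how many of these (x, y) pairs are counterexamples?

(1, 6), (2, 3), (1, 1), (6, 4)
Testing each pair:
(1, 6): LHS = cos(7) ≈ 0.7539, RHS = cos(1) + cos(6) ≈ 1.5 → counterexample
(2, 3): LHS = cos(5) ≈ 0.2837, RHS = cos(3) + cos(2) ≈ -1.406 → counterexample
(1, 1): LHS = cos(2) ≈ -0.4161, RHS = 2·cos(1) ≈ 1.081 → counterexample
(6, 4): LHS = cos(10) ≈ -0.8391, RHS = cos(4) + cos(6) ≈ 0.3065 → counterexample

That makes 4 counterexamples.

Answer: 4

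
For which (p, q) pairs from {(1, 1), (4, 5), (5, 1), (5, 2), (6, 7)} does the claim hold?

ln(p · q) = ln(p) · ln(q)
(1, 1)

Testing each pair:
(1, 1): LHS = 0, RHS = 0 → holds
(4, 5): LHS = ln(20) ≈ 2.996, RHS = ln(4)·ln(5) ≈ 2.231 → fails
(5, 1): LHS = ln(5) ≈ 1.609, RHS = 0 → fails
(5, 2): LHS = ln(10) ≈ 2.303, RHS = ln(2)·ln(5) ≈ 1.116 → fails
(6, 7): LHS = ln(42) ≈ 3.738, RHS = ln(6)·ln(7) ≈ 3.487 → fails

1 of 5 pairs satisfies the claim.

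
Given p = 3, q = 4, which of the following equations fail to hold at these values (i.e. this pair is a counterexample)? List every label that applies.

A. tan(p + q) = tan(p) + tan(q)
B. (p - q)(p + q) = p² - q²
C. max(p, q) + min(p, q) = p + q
Evaluating each claim at the given values:
A. LHS = tan(7) ≈ 0.8714, RHS = tan(3) + tan(4) ≈ 1.015 → fails here (LHS ≠ RHS)
B. LHS = -7, RHS = -7 → holds here (LHS = RHS)
C. LHS = 7, RHS = 7 → holds here (LHS = RHS)

Answer: A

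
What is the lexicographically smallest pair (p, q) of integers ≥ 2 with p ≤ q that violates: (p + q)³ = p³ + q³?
(p, q) = (2, 2)

Substituting (2, 2) into the claim:
LHS = (2 + 2)³ = 64
RHS = 2³ + 2³ = 16

Since LHS ≠ RHS, this pair disproves the claim, and no lexicographically smaller pair (p ≤ q, integers ≥ 2) does.

For instance (7, 8) is also a counterexample (LHS = 3375, RHS = 855), but it's lexicographically larger.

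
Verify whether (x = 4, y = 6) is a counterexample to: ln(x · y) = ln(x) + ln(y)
No

Substituting x = 4, y = 6:
LHS = ln(4 · 6) = ln(24) ≈ 3.178
RHS = ln(4) + ln(6) ≈ 3.178

The sides agree, so this pair does not disprove the claim.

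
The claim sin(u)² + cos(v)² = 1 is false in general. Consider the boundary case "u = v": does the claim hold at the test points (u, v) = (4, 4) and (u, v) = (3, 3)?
Yes, holds at both test points

At (4, 4): LHS = cos(4)² + sin(4)² = 1, RHS = 1 → equal
At (3, 3): LHS = sin(3)² + cos(3)² = 1, RHS = 1 → equal

So the claim does hold at both of these boundary points, even though it is not an identity.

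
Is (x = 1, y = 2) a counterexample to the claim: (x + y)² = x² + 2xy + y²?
No

Substituting x = 1, y = 2:
LHS = (1 + 2)² = 9
RHS = 1² + 2·1·2 + 2² = 9

The sides agree, so this pair does not disprove the claim.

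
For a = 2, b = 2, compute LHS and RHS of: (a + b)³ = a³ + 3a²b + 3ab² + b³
LHS = (2 + 2)³ = 64
RHS = 2³ + 3·2²·2 + 3·2·2² + 2³ = 64

LHS = RHS: the two sides agree.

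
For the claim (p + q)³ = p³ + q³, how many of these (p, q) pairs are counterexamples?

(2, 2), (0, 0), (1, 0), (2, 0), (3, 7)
2

Testing each pair:
(2, 2): LHS = 64, RHS = 16 → counterexample
(0, 0): LHS = 0, RHS = 0 → satisfies claim
(1, 0): LHS = 1, RHS = 1 → satisfies claim
(2, 0): LHS = 8, RHS = 8 → satisfies claim
(3, 7): LHS = 1000, RHS = 370 → counterexample

That makes 2 counterexamples.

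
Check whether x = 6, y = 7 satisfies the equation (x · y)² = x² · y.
Substituting x = 6, y = 7:

LHS = (6 · 7)² = 1764
RHS = 6² · 7 = 252

LHS ≠ RHS, so the equation does not hold at this point.

Answer: Fails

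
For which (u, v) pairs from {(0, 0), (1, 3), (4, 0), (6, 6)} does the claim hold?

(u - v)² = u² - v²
(0, 0), (4, 0), (6, 6)

Testing each pair:
(0, 0): LHS = 0, RHS = 0 → holds
(1, 3): LHS = 4, RHS = -8 → fails
(4, 0): LHS = 16, RHS = 16 → holds
(6, 6): LHS = 0, RHS = 0 → holds

3 of 4 pairs satisfy the claim.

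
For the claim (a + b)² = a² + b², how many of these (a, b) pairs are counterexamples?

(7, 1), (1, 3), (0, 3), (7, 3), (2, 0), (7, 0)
3

Testing each pair:
(7, 1): LHS = 64, RHS = 50 → counterexample
(1, 3): LHS = 16, RHS = 10 → counterexample
(0, 3): LHS = 9, RHS = 9 → satisfies claim
(7, 3): LHS = 100, RHS = 58 → counterexample
(2, 0): LHS = 4, RHS = 4 → satisfies claim
(7, 0): LHS = 49, RHS = 49 → satisfies claim

That makes 3 counterexamples.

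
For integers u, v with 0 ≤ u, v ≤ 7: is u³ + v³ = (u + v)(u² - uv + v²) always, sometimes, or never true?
Always true

The identity holds for every pair in the range. For instance at (u, v) = (1, 7): both sides equal 344.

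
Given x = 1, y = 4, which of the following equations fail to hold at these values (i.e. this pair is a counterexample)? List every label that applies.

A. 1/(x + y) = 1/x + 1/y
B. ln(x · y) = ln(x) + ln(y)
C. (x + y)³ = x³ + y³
Evaluating each claim at the given values:
A. LHS = 1/5, RHS = 5/4 → fails here (LHS ≠ RHS)
B. LHS = ln(4) ≈ 1.386, RHS = ln(4) ≈ 1.386 → holds here (LHS = RHS)
C. LHS = 125, RHS = 65 → fails here (LHS ≠ RHS)

Answer: A, C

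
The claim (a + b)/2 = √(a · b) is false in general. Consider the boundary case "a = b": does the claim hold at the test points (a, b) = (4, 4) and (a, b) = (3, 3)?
Yes, holds at both test points

At (4, 4): LHS = 4, RHS = 4 → equal
At (3, 3): LHS = 3, RHS = 3 → equal

So the claim does hold at both of these boundary points, even though it is not an identity.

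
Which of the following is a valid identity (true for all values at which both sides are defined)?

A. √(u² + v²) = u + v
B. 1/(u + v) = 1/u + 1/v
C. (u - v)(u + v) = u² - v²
A: fails at (4, 6) — LHS = 2·√(13) ≈ 7.211, RHS = 10.
B: fails at (2, 3) — LHS = 1/5, RHS = 5/6.
C: holds — e.g. at (2, 3), both sides equal -5.

Answer: C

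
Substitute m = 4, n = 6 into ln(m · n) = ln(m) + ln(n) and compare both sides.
LHS = ln(4 · 6) = ln(24) ≈ 3.178
RHS = ln(4) + ln(6) ≈ 3.178

LHS = RHS: the two sides agree.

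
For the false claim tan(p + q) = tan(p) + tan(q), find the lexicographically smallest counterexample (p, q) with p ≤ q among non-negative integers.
At (0, 2): both sides equal tan(2) ≈ -2.185, so it holds there.
At (0, 3): both sides equal tan(3) ≈ -0.1425, so it holds there.

Substituting (1, 1) into the claim:
LHS = tan(1 + 1) = tan(2) ≈ -2.185
RHS = tan(1) + tan(1) = 2·tan(1) ≈ 3.115

Since LHS ≠ RHS, this pair disproves the claim, and no lexicographically smaller pair (p ≤ q, non-negative integers) does.

For instance (6, 7) is also a counterexample (LHS = tan(13) ≈ 0.463, RHS = tan(6) + tan(7) ≈ 0.5804), but it's lexicographically larger.

Answer: (p, q) = (1, 1)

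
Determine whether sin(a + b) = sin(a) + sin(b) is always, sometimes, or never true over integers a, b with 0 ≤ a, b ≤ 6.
It holds at (a, b) = (6, 0) (both sides equal sin(6) ≈ -0.2794), but fails at (a, b) = (4, 5) (LHS = sin(9) ≈ 0.4121, RHS = sin(5) + sin(4) ≈ -1.716).

Answer: Sometimes true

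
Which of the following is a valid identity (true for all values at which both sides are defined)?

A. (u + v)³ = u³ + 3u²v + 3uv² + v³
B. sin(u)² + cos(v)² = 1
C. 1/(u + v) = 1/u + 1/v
A: holds — e.g. at (0, 1), both sides equal 1.
B: fails at (3, 4) — LHS = sin(3)² + cos(4)² ≈ 0.4472, RHS = 1.
C: fails at (6, 7) — LHS = 1/13, RHS = 13/42.

Answer: A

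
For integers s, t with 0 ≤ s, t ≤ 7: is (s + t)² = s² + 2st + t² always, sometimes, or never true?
The identity holds for every pair in the range. For instance at (s, t) = (3, 3): both sides equal 36.

Answer: Always true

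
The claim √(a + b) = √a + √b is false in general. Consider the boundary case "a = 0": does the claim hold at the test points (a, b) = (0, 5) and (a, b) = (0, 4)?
Yes, holds at both test points

At (0, 5): LHS = √(5) ≈ 2.236, RHS = √(5) ≈ 2.236 → equal
At (0, 4): LHS = 2, RHS = 2 → equal

So the claim does hold at both of these boundary points, even though it is not an identity.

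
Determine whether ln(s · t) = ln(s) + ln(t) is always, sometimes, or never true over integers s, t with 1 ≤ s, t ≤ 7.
The identity holds for every pair in the range. For instance at (s, t) = (5, 6): both sides equal ln(30) ≈ 3.401.

Answer: Always true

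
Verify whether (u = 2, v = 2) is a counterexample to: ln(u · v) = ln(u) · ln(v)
Substituting u = 2, v = 2:
LHS = ln(2 · 2) = ln(4) ≈ 1.386
RHS = ln(2) · ln(2) = ln(2)² ≈ 0.4805

Since LHS ≠ RHS, this pair disproves the claim.

Answer: Yes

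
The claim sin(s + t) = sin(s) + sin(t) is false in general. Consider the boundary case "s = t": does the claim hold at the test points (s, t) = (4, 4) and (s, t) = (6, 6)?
At (4, 4): LHS = sin(8) ≈ 0.9894 ≠ RHS = 2·sin(4) ≈ -1.514
At (6, 6): LHS = sin(12) ≈ -0.5366 ≠ RHS = 2·sin(6) ≈ -0.5588

Answer: No, fails at both test points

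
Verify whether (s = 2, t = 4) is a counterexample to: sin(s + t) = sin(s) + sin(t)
Yes

Substituting s = 2, t = 4:
LHS = sin(2 + 4) = sin(6) ≈ -0.2794
RHS = sin(2) + sin(4) ≈ 0.1525

Since LHS ≠ RHS, this pair disproves the claim.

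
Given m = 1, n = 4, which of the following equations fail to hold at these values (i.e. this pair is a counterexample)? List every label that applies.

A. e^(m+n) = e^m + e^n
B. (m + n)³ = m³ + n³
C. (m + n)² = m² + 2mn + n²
Evaluating each claim at the given values:
A. LHS = e^5 ≈ 148.4, RHS = e + e^4 ≈ 57.32 → fails here (LHS ≠ RHS)
B. LHS = 125, RHS = 65 → fails here (LHS ≠ RHS)
C. LHS = 25, RHS = 25 → holds here (LHS = RHS)

Answer: A, B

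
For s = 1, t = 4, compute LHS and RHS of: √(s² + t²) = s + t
LHS = √(1² + 4²) = √(17) ≈ 4.123
RHS = 1 + 4 = 5

LHS ≠ RHS (they differ by about 0.8769), so the equation does not hold here.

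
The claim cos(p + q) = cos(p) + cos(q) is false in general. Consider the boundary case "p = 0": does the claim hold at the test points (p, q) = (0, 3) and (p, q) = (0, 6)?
At (0, 3): LHS = cos(3) ≈ -0.99 ≠ RHS = cos(3) + 1 ≈ 0.01001
At (0, 6): LHS = cos(6) ≈ 0.9602 ≠ RHS = cos(6) + 1 ≈ 1.96

Answer: No, fails at both test points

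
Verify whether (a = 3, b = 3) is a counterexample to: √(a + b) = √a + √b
Substituting a = 3, b = 3:
LHS = √(3 + 3) = √(6) ≈ 2.449
RHS = √3 + √3 = 2·√(3) ≈ 3.464

Since LHS ≠ RHS, this pair disproves the claim.

Answer: Yes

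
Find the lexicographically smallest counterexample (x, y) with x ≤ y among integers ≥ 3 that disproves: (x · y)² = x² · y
Substituting (3, 3) into the claim:
LHS = (3 · 3)² = 81
RHS = 3² · 3 = 27

Since LHS ≠ RHS, this pair disproves the claim, and no lexicographically smaller pair (x ≤ y, integers ≥ 3) does.

For instance (3, 8) is also a counterexample (LHS = 576, RHS = 72), but it's lexicographically larger.

Answer: (x, y) = (3, 3)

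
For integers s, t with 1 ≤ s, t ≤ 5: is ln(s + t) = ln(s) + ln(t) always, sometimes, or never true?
Sometimes true

It holds at (s, t) = (2, 2) (both sides equal ln(4) ≈ 1.386), but fails at (s, t) = (2, 4) (LHS = ln(6) ≈ 1.792, RHS = ln(2) + ln(4) ≈ 2.079).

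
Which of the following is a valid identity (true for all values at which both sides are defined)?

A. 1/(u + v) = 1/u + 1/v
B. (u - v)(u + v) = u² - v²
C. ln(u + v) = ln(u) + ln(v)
B

A: fails at (2, 5) — LHS = 1/7, RHS = 7/10.
B: holds — e.g. at (2, 3), both sides equal -5.
C: fails at (2, 3) — LHS = ln(5) ≈ 1.609, RHS = ln(2) + ln(3) ≈ 1.792.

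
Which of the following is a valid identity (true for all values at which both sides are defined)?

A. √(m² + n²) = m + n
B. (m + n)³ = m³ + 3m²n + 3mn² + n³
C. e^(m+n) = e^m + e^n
B

A: fails at (1, 5) — LHS = √(26) ≈ 5.099, RHS = 6.
B: holds — e.g. at (1, 3), both sides equal 64.
C: fails at (2, 5) — LHS = e^7 ≈ 1097, RHS = e^2 + e^5 ≈ 155.8.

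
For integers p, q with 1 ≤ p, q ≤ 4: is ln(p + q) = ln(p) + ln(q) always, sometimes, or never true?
Sometimes true

It holds at (p, q) = (2, 2) (both sides equal ln(4) ≈ 1.386), but fails at (p, q) = (1, 2) (LHS = ln(3) ≈ 1.099, RHS = ln(2) ≈ 0.6931).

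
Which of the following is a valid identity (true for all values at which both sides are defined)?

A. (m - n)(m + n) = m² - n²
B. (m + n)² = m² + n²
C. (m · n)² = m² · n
A

A: holds — e.g. at (2, 2), both sides equal 0.
B: fails at (1, 1) — LHS = 4, RHS = 2.
C: fails at (3, 7) — LHS = 441, RHS = 63.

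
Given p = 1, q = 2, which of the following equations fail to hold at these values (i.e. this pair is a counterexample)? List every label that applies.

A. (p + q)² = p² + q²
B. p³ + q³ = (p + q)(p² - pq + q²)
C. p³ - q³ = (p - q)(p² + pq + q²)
Evaluating each claim at the given values:
A. LHS = 9, RHS = 5 → fails here (LHS ≠ RHS)
B. LHS = 9, RHS = 9 → holds here (LHS = RHS)
C. LHS = -7, RHS = -7 → holds here (LHS = RHS)

Answer: A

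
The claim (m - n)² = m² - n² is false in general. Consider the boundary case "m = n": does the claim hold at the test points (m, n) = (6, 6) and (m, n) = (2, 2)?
At (6, 6): LHS = 0, RHS = 0 → equal
At (2, 2): LHS = 0, RHS = 0 → equal

So the claim does hold at both of these boundary points, even though it is not an identity.

Answer: Yes, holds at both test points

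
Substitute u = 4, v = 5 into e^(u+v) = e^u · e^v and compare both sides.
LHS = e^(4+5) = e^9 ≈ 8103
RHS = e^4 · e^5 = e^9 ≈ 8103

LHS = RHS: the two sides agree.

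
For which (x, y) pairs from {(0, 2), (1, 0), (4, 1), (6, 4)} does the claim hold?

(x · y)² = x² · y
(0, 2), (1, 0), (4, 1)

Testing each pair:
(0, 2): LHS = 0, RHS = 0 → holds
(1, 0): LHS = 0, RHS = 0 → holds
(4, 1): LHS = 16, RHS = 16 → holds
(6, 4): LHS = 576, RHS = 144 → fails

3 of 4 pairs satisfy the claim.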